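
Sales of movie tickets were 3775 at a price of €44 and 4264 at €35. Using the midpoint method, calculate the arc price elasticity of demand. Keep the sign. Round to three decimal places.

-0.534

ΔQ = 4264 − 3775 = 489; ΔP = 35 − 44 = -9.
Midpoints: P̄ = 39.50, Q̄ = 4019.5.
ε = (ΔQ/ΔP)(P̄/Q̄) = (489/-9)(39.50/4019.5).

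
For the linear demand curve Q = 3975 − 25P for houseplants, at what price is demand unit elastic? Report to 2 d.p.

For linear demand Q = a − bP, ε = −bP/(a − bP). |ε| = 1 when bP = a − bP, i.e. P = a/(2b).
P = 3975/(2·25) = 3975/50 = 79.5000.

79.50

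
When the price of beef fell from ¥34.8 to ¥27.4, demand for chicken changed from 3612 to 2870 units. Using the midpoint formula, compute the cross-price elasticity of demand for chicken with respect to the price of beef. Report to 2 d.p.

ΔQ_x = 2870 − 3612 = -742; ΔP_y = 27.4 − 34.8 = -7.4.
Midpoints: P̄_y = 31.10, Q̄_x = 3241.0.
ε_xy = (ΔQ_x/ΔP_y)(P̄_y/Q̄_x) = (-742/-7.4)(31.10/3241.0).

0.96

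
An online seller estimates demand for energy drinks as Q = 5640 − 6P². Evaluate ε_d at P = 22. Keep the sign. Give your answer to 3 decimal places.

At P = 22, Q = 2736.
dQ/dP = −12P = -264.
ε = (dQ/dP)(P/Q) = (-264)(22/2736).
|ε| > 1, so demand is elastic at this price.

-2.123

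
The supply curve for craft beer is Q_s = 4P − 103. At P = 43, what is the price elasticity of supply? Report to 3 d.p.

At P = 43, Q_s = 69.
dQ_s/dP = 4.
ε_s = (dQ_s/dP)(P/Q_s) = (4)(43/69).

2.493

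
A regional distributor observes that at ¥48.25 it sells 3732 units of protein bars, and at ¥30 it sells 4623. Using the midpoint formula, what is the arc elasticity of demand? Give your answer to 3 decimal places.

-0.457

ΔQ = 4623 − 3732 = 891; ΔP = 30 − 48.25 = -18.25.
Midpoints: P̄ = 39.12, Q̄ = 4177.5.
ε = (ΔQ/ΔP)(P̄/Q̄) = (891/-18.25)(39.12/4177.5).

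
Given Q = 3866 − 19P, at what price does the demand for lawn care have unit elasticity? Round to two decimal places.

For linear demand Q = a − bP, ε = −bP/(a − bP). |ε| = 1 when bP = a − bP, i.e. P = a/(2b).
P = 3866/(2·19) = 3866/38 = 101.7368.

101.74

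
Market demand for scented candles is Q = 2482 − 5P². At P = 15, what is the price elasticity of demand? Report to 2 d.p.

-1.66

At P = 15, Q = 1357.
dQ/dP = −10P = -150.
ε = (dQ/dP)(P/Q) = (-150)(15/1357).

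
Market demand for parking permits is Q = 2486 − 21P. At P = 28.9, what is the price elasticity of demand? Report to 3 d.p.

At P = 28.9, Q = 1879.100.
dQ/dP = −21.
ε = (dQ/dP)(P/Q) = (-21)(28.9/1879.100).

-0.323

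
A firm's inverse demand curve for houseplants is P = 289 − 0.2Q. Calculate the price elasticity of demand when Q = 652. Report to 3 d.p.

-1.216

At Q = 652, P = 289 − 0.2(652) = 158.60.
dP/dQ = −0.2, so dQ/dP = 1/(−0.2) = -5.000.
ε = (dQ/dP)(P/Q) = (-5.000)(158.60/652).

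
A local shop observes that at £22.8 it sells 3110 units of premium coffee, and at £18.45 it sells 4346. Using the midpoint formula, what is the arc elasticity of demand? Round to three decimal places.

-1.572

ΔQ = 4346 − 3110 = 1236; ΔP = 18.45 − 22.8 = -4.35.
Midpoints: P̄ = 20.62, Q̄ = 3728.0.
ε = (ΔQ/ΔP)(P̄/Q̄) = (1236/-4.35)(20.62/3728.0).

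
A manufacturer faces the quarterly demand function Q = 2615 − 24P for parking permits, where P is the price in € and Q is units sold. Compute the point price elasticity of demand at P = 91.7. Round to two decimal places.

-5.31

At P = 91.7, Q = 414.200.
dQ/dP = −24.
ε = (dQ/dP)(P/Q) = (-24)(91.7/414.200).
|ε| > 1, so demand is elastic at this price.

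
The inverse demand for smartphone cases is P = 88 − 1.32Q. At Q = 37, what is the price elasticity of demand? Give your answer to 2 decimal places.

At Q = 37, P = 88 − 1.32(37) = 39.16.
dP/dQ = −1.32, so dQ/dP = 1/(−1.32) = -0.758.
ε = (dQ/dP)(P/Q) = (-0.758)(39.16/37).

-0.80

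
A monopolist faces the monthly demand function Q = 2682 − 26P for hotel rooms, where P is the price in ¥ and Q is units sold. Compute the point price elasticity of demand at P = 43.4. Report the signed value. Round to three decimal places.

-0.726

At P = 43.4, Q = 1553.600.
dQ/dP = −26.
ε = (dQ/dP)(P/Q) = (-26)(43.4/1553.600).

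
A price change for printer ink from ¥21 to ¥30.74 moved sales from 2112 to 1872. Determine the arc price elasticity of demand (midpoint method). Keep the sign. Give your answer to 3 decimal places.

-0.320

ΔQ = 1872 − 2112 = -240; ΔP = 30.74 − 21 = 9.74.
Midpoints: P̄ = 25.87, Q̄ = 1992.0.
ε = (ΔQ/ΔP)(P̄/Q̄) = (-240/9.74)(25.87/1992.0).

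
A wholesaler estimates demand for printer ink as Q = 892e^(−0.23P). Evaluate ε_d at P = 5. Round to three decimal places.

-1.150

At P = 5, Q = 282.440.
dQ/dP = −0.23·892e^(−0.23P) = −0.23Q = -64.961.
ε = (dQ/dP)(P/Q) = (-64.961)(5/282.440).
|ε| > 1, so demand is elastic at this price.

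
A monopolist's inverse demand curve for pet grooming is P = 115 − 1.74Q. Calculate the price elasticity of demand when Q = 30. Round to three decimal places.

-1.203

At Q = 30, P = 115 − 1.74(30) = 62.80.
dP/dQ = −1.74, so dQ/dP = 1/(−1.74) = -0.575.
ε = (dQ/dP)(P/Q) = (-0.575)(62.80/30).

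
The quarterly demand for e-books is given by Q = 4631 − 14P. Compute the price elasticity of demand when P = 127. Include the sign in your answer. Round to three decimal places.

At P = 127, Q = 2853.
dQ/dP = −14.
ε = (dQ/dP)(P/Q) = (-14)(127/2853).

-0.623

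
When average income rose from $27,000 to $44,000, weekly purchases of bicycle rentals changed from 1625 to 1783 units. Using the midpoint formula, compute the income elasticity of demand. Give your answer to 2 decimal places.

ΔQ = 158, ΔI = 17000. Midpoints: Ī = 35,500, Q̄ = 1704.0.
ε_I = (ΔQ/ΔI)(Ī/Q̄) = (158/17000)(35500/1704.0).

0.19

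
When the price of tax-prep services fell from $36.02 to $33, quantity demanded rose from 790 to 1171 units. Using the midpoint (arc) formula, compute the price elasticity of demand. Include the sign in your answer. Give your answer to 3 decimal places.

ΔQ = 1171 − 790 = 381; ΔP = 33 − 36.02 = -3.02.
Midpoints: P̄ = 34.51, Q̄ = 980.5.
ε = (ΔQ/ΔP)(P̄/Q̄) = (381/-3.02)(34.51/980.5).

-4.440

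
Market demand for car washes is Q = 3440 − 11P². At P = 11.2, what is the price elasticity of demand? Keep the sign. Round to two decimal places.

At P = 11.2, Q = 2060.160.
dQ/dP = −22P = -246.400.
ε = (dQ/dP)(P/Q) = (-246.400)(11.2/2060.160).
|ε| > 1, so demand is elastic at this price.

-1.34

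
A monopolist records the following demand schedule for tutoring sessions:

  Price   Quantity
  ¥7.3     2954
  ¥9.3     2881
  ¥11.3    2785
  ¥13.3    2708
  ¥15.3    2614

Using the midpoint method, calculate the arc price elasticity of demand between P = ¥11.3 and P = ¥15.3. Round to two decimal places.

-0.21

At P = 11.3, Q = 2785; at P = 15.3, Q = 2614.
ΔQ = -171, ΔP = 4.0. Midpoints: P̄ = 13.30, Q̄ = 2699.5.
ε = (ΔQ/ΔP)(P̄/Q̄) = (-171/4.0)(13.30/2699.5).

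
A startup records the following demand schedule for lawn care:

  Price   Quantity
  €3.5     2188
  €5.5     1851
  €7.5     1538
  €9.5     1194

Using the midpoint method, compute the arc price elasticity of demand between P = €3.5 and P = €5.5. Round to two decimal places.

At P = 3.5, Q = 2188; at P = 5.5, Q = 1851.
ΔQ = -337, ΔP = 2.0. Midpoints: P̄ = 4.50, Q̄ = 2019.5.
ε = (ΔQ/ΔP)(P̄/Q̄) = (-337/2.0)(4.50/2019.5).

-0.38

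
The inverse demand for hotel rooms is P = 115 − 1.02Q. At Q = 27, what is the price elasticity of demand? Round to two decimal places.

At Q = 27, P = 115 − 1.02(27) = 87.46.
dP/dQ = −1.02, so dQ/dP = 1/(−1.02) = -0.980.
ε = (dQ/dP)(P/Q) = (-0.980)(87.46/27).

-3.18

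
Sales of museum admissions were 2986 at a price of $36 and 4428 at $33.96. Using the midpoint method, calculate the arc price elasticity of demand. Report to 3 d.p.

ΔQ = 4428 − 2986 = 1442; ΔP = 33.96 − 36 = -2.04.
Midpoints: P̄ = 34.98, Q̄ = 3707.0.
ε = (ΔQ/ΔP)(P̄/Q̄) = (1442/-2.04)(34.98/3707.0).

-6.670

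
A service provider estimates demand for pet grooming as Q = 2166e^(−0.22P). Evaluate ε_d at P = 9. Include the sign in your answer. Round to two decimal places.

At P = 9, Q = 299.058.
dQ/dP = −0.22·2166e^(−0.22P) = −0.22Q = -65.793.
ε = (dQ/dP)(P/Q) = (-65.793)(9/299.058).
|ε| > 1, so demand is elastic at this price.

-1.98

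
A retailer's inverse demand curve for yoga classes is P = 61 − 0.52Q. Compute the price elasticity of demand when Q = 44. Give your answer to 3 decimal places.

-1.666

At Q = 44, P = 61 − 0.52(44) = 38.12.
dP/dQ = −0.52, so dQ/dP = 1/(−0.52) = -1.923.
ε = (dQ/dP)(P/Q) = (-1.923)(38.12/44).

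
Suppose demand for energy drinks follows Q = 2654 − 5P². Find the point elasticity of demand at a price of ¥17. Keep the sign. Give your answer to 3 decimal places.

At P = 17, Q = 1209.
dQ/dP = −10P = -170.
ε = (dQ/dP)(P/Q) = (-170)(17/1209).
|ε| > 1, so demand is elastic at this price.

-2.390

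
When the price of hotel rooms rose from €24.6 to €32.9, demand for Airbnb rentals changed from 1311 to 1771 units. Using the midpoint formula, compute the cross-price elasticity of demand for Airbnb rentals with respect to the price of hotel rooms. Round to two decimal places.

ΔQ_x = 1771 − 1311 = 460; ΔP_y = 32.9 − 24.6 = 8.3.
Midpoints: P̄_y = 28.75, Q̄_x = 1541.0.
ε_xy = (ΔQ_x/ΔP_y)(P̄_y/Q̄_x) = (460/8.3)(28.75/1541.0).

1.03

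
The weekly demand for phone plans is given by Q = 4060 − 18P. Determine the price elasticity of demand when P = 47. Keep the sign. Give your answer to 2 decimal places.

At P = 47, Q = 3214.
dQ/dP = −18.
ε = (dQ/dP)(P/Q) = (-18)(47/3214).

-0.26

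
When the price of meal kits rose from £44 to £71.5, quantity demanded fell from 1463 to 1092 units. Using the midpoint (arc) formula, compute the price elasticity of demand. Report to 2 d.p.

-0.61

ΔQ = 1092 − 1463 = -371; ΔP = 71.5 − 44 = 27.5.
Midpoints: P̄ = 57.75, Q̄ = 1277.5.
ε = (ΔQ/ΔP)(P̄/Q̄) = (-371/27.5)(57.75/1277.5).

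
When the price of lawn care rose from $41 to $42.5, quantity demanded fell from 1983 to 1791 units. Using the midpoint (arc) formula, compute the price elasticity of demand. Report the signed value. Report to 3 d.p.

ΔQ = 1791 − 1983 = -192; ΔP = 42.5 − 41 = 1.5.
Midpoints: P̄ = 41.75, Q̄ = 1887.0.
ε = (ΔQ/ΔP)(P̄/Q̄) = (-192/1.5)(41.75/1887.0).

-2.832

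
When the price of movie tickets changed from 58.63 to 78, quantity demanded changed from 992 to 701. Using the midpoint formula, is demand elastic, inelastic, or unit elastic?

elastic

Arc ε ≈ -1.212.
|ε| = 1.21 > 1.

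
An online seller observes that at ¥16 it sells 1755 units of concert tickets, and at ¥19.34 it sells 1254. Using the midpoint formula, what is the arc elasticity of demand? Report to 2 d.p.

ΔQ = 1254 − 1755 = -501; ΔP = 19.34 − 16 = 3.34.
Midpoints: P̄ = 17.67, Q̄ = 1504.5.
ε = (ΔQ/ΔP)(P̄/Q̄) = (-501/3.34)(17.67/1504.5).

-1.76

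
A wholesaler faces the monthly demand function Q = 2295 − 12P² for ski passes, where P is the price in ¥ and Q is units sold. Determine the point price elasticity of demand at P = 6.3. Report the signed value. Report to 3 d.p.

At P = 6.3, Q = 1818.720.
dQ/dP = −24P = -151.200.
ε = (dQ/dP)(P/Q) = (-151.200)(6.3/1818.720).

-0.524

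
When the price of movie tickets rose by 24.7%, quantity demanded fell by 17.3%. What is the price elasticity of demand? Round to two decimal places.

-0.70

ε = %ΔQ / %ΔP = (-17.3)/(24.7) = -0.700.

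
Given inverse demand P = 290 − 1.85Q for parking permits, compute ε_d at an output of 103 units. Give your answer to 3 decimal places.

At Q = 103, P = 290 − 1.85(103) = 99.45.
dP/dQ = −1.85, so dQ/dP = 1/(−1.85) = -0.541.
ε = (dQ/dP)(P/Q) = (-0.541)(99.45/103).

-0.522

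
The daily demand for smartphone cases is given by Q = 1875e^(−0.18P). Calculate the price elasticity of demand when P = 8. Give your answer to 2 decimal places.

At P = 8, Q = 444.240.
dQ/dP = −0.18·1875e^(−0.18P) = −0.18Q = -79.963.
ε = (dQ/dP)(P/Q) = (-79.963)(8/444.240).
|ε| > 1, so demand is elastic at this price.

-1.44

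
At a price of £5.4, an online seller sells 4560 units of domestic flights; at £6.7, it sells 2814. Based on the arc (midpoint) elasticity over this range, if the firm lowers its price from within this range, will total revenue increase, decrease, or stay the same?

increase

Arc ε = (-1746/1.3)(6.05/3687.0) ≈ -2.204.
|ε| = 2.20 > 1, so demand is elastic. A price cut therefore raises total revenue.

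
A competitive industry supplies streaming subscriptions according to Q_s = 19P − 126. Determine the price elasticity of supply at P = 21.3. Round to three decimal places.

At P = 21.3, Q_s = 278.70.
dQ_s/dP = 19.
ε_s = (dQ_s/dP)(P/Q_s) = (19)(21.3/278.70).

1.452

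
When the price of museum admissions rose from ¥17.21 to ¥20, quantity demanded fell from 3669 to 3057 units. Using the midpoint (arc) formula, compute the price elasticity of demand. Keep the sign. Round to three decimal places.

ΔQ = 3057 − 3669 = -612; ΔP = 20 − 17.21 = 2.79.
Midpoints: P̄ = 18.61, Q̄ = 3363.0.
ε = (ΔQ/ΔP)(P̄/Q̄) = (-612/2.79)(18.61/3363.0).

-1.214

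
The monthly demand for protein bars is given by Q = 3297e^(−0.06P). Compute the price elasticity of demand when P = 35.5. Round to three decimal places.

At P = 35.5, Q = 391.807.
dQ/dP = −0.06·3297e^(−0.06P) = −0.06Q = -23.508.
ε = (dQ/dP)(P/Q) = (-23.508)(35.5/391.807).

-2.130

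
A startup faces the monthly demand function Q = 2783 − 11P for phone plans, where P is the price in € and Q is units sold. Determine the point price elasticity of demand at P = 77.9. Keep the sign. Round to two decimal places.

At P = 77.9, Q = 1926.100.
dQ/dP = −11.
ε = (dQ/dP)(P/Q) = (-11)(77.9/1926.100).

-0.44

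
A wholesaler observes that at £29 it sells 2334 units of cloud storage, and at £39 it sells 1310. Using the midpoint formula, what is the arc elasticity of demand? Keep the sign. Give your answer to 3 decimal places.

ΔQ = 1310 − 2334 = -1024; ΔP = 39 − 29 = 10.
Midpoints: P̄ = 34.00, Q̄ = 1822.0.
ε = (ΔQ/ΔP)(P̄/Q̄) = (-1024/10)(34.00/1822.0).

-1.911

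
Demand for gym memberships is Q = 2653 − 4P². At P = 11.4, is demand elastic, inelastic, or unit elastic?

Q = 2133.160, dQ/dP = -91.200.
ε = (dQ/dP)(P/Q) ≈ -0.487.
|ε| = 0.49 < 1.

inelastic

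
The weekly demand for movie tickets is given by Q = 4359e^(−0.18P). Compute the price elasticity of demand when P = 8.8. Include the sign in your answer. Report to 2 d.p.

-1.58

At P = 8.8, Q = 894.261.
dQ/dP = −0.18·4359e^(−0.18P) = −0.18Q = -160.967.
ε = (dQ/dP)(P/Q) = (-160.967)(8.8/894.261).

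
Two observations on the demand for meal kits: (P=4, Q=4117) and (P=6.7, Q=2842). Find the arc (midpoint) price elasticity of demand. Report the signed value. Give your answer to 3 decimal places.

ΔQ = 2842 − 4117 = -1275; ΔP = 6.7 − 4 = 2.7.
Midpoints: P̄ = 5.35, Q̄ = 3479.5.
ε = (ΔQ/ΔP)(P̄/Q̄) = (-1275/2.7)(5.35/3479.5).

-0.726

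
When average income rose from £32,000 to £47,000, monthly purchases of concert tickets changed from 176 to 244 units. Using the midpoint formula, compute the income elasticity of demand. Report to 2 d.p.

ΔQ = 68, ΔI = 15000. Midpoints: Ī = 39,500, Q̄ = 210.0.
ε_I = (ΔQ/ΔI)(Ī/Q̄) = (68/15000)(39500/210.0).

0.85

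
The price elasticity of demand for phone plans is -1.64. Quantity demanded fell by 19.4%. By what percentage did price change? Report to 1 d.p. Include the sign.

%ΔP ≈ %ΔQ / ε = (-19.4%)/(-1.64) = 11.83%.

11.8%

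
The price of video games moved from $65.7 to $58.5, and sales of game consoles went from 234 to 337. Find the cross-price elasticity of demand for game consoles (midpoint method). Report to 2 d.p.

ΔQ_x = 337 − 234 = 103; ΔP_y = 58.5 − 65.7 = -7.2.
Midpoints: P̄_y = 62.10, Q̄_x = 285.5.
ε_xy = (ΔQ_x/ΔP_y)(P̄_y/Q̄_x) = (103/-7.2)(62.10/285.5).
ε_xy < 0, so the goods are complements.

-3.11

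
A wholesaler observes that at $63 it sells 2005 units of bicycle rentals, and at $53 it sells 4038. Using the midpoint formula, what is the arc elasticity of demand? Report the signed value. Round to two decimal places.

ΔQ = 4038 − 2005 = 2033; ΔP = 53 − 63 = -10.
Midpoints: P̄ = 58.00, Q̄ = 3021.5.
ε = (ΔQ/ΔP)(P̄/Q̄) = (2033/-10)(58.00/3021.5).

-3.90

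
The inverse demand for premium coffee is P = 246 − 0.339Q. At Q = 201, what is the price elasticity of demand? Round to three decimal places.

At Q = 201, P = 246 − 0.339(201) = 177.86.
dP/dQ = −0.339, so dQ/dP = 1/(−0.339) = -2.950.
ε = (dQ/dP)(P/Q) = (-2.950)(177.86/201).

-2.610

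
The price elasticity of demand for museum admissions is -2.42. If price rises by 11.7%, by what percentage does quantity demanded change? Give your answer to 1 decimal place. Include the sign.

-28.3%

%ΔQ ≈ ε × %ΔP = (-2.42)(11.7%) = -28.31%.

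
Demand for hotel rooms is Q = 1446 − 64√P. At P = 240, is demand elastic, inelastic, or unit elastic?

elastic

Q = 454.516, dQ/dP = -2.066.
ε = (dQ/dP)(P/Q) ≈ -1.091.
|ε| = 1.09 > 1.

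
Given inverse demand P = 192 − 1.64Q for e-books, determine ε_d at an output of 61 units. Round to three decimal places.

-0.919

At Q = 61, P = 192 − 1.64(61) = 91.96.
dP/dQ = −1.64, so dQ/dP = 1/(−1.64) = -0.610.
ε = (dQ/dP)(P/Q) = (-0.610)(91.96/61).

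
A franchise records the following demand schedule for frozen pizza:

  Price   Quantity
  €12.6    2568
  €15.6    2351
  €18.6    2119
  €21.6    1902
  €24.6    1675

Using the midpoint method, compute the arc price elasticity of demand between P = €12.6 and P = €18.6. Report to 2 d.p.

At P = 12.6, Q = 2568; at P = 18.6, Q = 2119.
ΔQ = -449, ΔP = 6.0. Midpoints: P̄ = 15.60, Q̄ = 2343.5.
ε = (ΔQ/ΔP)(P̄/Q̄) = (-449/6.0)(15.60/2343.5).

-0.50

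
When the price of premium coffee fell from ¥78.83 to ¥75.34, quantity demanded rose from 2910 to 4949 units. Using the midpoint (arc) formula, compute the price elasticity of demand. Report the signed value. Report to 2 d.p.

-11.46

ΔQ = 4949 − 2910 = 2039; ΔP = 75.34 − 78.83 = -3.49.
Midpoints: P̄ = 77.09, Q̄ = 3929.5.
ε = (ΔQ/ΔP)(P̄/Q̄) = (2039/-3.49)(77.09/3929.5).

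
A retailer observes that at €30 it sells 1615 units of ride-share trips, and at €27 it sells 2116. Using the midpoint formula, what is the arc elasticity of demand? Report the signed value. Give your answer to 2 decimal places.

ΔQ = 2116 − 1615 = 501; ΔP = 27 − 30 = -3.
Midpoints: P̄ = 28.50, Q̄ = 1865.5.
ε = (ΔQ/ΔP)(P̄/Q̄) = (501/-3)(28.50/1865.5).

-2.55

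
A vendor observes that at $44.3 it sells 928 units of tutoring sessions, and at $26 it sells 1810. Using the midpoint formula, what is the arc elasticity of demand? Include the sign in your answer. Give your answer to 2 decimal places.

-1.24

ΔQ = 1810 − 928 = 882; ΔP = 26 − 44.3 = -18.3.
Midpoints: P̄ = 35.15, Q̄ = 1369.0.
ε = (ΔQ/ΔP)(P̄/Q̄) = (882/-18.3)(35.15/1369.0).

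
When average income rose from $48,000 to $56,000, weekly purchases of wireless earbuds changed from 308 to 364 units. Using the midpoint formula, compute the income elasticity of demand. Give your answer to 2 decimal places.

1.08

ΔQ = 56, ΔI = 8000. Midpoints: Ī = 52,000, Q̄ = 336.0.
ε_I = (ΔQ/ΔI)(Ī/Q̄) = (56/8000)(52000/336.0).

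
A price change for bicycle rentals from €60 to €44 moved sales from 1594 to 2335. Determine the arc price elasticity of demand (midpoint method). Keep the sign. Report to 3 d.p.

ΔQ = 2335 − 1594 = 741; ΔP = 44 − 60 = -16.
Midpoints: P̄ = 52.00, Q̄ = 1964.5.
ε = (ΔQ/ΔP)(P̄/Q̄) = (741/-16)(52.00/1964.5).

-1.226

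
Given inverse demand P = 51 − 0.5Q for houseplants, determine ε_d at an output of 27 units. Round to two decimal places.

-2.78

At Q = 27, P = 51 − 0.5(27) = 37.50.
dP/dQ = −0.5, so dQ/dP = 1/(−0.5) = -2.000.
ε = (dQ/dP)(P/Q) = (-2.000)(37.50/27).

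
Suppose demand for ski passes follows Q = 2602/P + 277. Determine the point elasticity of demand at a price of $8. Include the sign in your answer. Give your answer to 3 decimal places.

At P = 8, Q = 602.250.
dQ/dP = −2602/P² = -40.656.
ε = (dQ/dP)(P/Q) = (-40.656)(8/602.250).

-0.540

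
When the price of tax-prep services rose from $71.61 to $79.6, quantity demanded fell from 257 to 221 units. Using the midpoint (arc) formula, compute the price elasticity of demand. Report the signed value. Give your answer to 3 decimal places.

-1.425

ΔQ = 221 − 257 = -36; ΔP = 79.6 − 71.61 = 7.99.
Midpoints: P̄ = 75.60, Q̄ = 239.0.
ε = (ΔQ/ΔP)(P̄/Q̄) = (-36/7.99)(75.60/239.0).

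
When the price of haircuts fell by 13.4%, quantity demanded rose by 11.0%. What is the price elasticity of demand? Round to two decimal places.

ε = %ΔQ / %ΔP = (11.0)/(-13.4) = -0.821.

-0.82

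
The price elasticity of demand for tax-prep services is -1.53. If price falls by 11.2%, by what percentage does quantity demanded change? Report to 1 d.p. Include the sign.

%ΔQ ≈ ε × %ΔP = (-1.53)(-11.2%) = 17.14%.

17.1%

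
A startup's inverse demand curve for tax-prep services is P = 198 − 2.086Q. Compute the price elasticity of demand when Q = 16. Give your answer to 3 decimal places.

-4.932

At Q = 16, P = 198 − 2.086(16) = 164.62.
dP/dQ = −2.086, so dQ/dP = 1/(−2.086) = -0.479.
ε = (dQ/dP)(P/Q) = (-0.479)(164.62/16).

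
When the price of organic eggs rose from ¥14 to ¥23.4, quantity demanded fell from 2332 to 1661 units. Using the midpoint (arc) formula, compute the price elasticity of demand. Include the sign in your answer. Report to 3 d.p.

-0.669

ΔQ = 1661 − 2332 = -671; ΔP = 23.4 − 14 = 9.4.
Midpoints: P̄ = 18.70, Q̄ = 1996.5.
ε = (ΔQ/ΔP)(P̄/Q̄) = (-671/9.4)(18.70/1996.5).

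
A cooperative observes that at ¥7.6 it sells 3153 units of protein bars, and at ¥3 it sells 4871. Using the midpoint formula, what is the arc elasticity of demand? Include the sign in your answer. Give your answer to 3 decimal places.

-0.493

ΔQ = 4871 − 3153 = 1718; ΔP = 3 − 7.6 = -4.6.
Midpoints: P̄ = 5.30, Q̄ = 4012.0.
ε = (ΔQ/ΔP)(P̄/Q̄) = (1718/-4.6)(5.30/4012.0).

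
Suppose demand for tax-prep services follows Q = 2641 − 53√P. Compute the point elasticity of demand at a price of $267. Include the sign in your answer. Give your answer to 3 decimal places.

At P = 267, Q = 1774.973.
dQ/dP = −53/(2√P) = -1.622.
ε = (dQ/dP)(P/Q) = (-1.622)(267/1774.973).

-0.244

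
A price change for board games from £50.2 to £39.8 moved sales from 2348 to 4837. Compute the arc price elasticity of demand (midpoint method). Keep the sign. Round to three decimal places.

ΔQ = 4837 − 2348 = 2489; ΔP = 39.8 − 50.2 = -10.4.
Midpoints: P̄ = 45.00, Q̄ = 3592.5.
ε = (ΔQ/ΔP)(P̄/Q̄) = (2489/-10.4)(45.00/3592.5).

-2.998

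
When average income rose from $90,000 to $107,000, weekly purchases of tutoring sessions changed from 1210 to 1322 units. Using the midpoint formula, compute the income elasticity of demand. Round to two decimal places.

ΔQ = 112, ΔI = 17000. Midpoints: Ī = 98,500, Q̄ = 1266.0.
ε_I = (ΔQ/ΔI)(Ī/Q̄) = (112/17000)(98500/1266.0).

0.51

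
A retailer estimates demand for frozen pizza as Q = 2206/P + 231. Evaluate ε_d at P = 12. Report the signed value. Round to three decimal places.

-0.443

At P = 12, Q = 414.833.
dQ/dP = −2206/P² = -15.319.
ε = (dQ/dP)(P/Q) = (-15.319)(12/414.833).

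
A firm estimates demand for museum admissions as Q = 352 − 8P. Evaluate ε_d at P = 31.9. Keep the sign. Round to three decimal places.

At P = 31.9, Q = 96.800.
dQ/dP = −8.
ε = (dQ/dP)(P/Q) = (-8)(31.9/96.800).
|ε| > 1, so demand is elastic at this price.

-2.636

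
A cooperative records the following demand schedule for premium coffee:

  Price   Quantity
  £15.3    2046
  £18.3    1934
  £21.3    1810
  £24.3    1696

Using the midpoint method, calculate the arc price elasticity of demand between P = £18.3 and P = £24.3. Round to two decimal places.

-0.47

At P = 18.3, Q = 1934; at P = 24.3, Q = 1696.
ΔQ = -238, ΔP = 6.0. Midpoints: P̄ = 21.30, Q̄ = 1815.0.
ε = (ΔQ/ΔP)(P̄/Q̄) = (-238/6.0)(21.30/1815.0).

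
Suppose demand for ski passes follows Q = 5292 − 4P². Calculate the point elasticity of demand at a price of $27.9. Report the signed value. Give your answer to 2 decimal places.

At P = 27.9, Q = 2178.360.
dQ/dP = −8P = -223.200.
ε = (dQ/dP)(P/Q) = (-223.200)(27.9/2178.360).

-2.86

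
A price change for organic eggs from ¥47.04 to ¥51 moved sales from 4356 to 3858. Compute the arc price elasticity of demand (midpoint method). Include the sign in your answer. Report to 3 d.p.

ΔQ = 3858 − 4356 = -498; ΔP = 51 − 47.04 = 3.96.
Midpoints: P̄ = 49.02, Q̄ = 4107.0.
ε = (ΔQ/ΔP)(P̄/Q̄) = (-498/3.96)(49.02/4107.0).

-1.501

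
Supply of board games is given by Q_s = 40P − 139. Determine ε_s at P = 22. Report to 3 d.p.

At P = 22, Q_s = 741.
dQ_s/dP = 40.
ε_s = (dQ_s/dP)(P/Q_s) = (40)(22/741).

1.188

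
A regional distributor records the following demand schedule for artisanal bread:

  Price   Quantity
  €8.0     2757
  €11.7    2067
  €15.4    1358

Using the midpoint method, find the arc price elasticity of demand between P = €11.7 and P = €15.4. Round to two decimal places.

-1.52

At P = 11.7, Q = 2067; at P = 15.4, Q = 1358.
ΔQ = -709, ΔP = 3.7. Midpoints: P̄ = 13.55, Q̄ = 1712.5.
ε = (ΔQ/ΔP)(P̄/Q̄) = (-709/3.7)(13.55/1712.5).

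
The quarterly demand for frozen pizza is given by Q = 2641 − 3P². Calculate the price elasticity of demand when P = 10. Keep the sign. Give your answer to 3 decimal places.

At P = 10, Q = 2341.
dQ/dP = −6P = -60.
ε = (dQ/dP)(P/Q) = (-60)(10/2341).
|ε| < 1, so demand is inelastic at this price.

-0.256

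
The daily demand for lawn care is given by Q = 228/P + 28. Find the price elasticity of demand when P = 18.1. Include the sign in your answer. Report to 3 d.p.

At P = 18.1, Q = 40.597.
dQ/dP = −228/P² = -0.696.
ε = (dQ/dP)(P/Q) = (-0.696)(18.1/40.597).

-0.310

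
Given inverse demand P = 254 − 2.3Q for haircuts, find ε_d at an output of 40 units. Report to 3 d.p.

At Q = 40, P = 254 − 2.3(40) = 162.00.
dP/dQ = −2.3, so dQ/dP = 1/(−2.3) = -0.435.
ε = (dQ/dP)(P/Q) = (-0.435)(162.00/40).

-1.761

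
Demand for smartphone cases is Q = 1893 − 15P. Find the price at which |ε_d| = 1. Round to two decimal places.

For linear demand Q = a − bP, ε = −bP/(a − bP). |ε| = 1 when bP = a − bP, i.e. P = a/(2b).
P = 1893/(2·15) = 1893/30 = 63.1000.

63.10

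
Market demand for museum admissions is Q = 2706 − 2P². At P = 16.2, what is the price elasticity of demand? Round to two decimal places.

-0.48

At P = 16.2, Q = 2181.120.
dQ/dP = −4P = -64.800.
ε = (dQ/dP)(P/Q) = (-64.800)(16.2/2181.120).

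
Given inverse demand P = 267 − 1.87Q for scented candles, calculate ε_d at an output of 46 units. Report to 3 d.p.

At Q = 46, P = 267 − 1.87(46) = 180.98.
dP/dQ = −1.87, so dQ/dP = 1/(−1.87) = -0.535.
ε = (dQ/dP)(P/Q) = (-0.535)(180.98/46).

-2.104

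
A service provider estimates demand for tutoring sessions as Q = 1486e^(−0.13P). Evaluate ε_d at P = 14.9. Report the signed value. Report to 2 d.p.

-1.94

At P = 14.9, Q = 214.186.
dQ/dP = −0.13·1486e^(−0.13P) = −0.13Q = -27.844.
ε = (dQ/dP)(P/Q) = (-27.844)(14.9/214.186).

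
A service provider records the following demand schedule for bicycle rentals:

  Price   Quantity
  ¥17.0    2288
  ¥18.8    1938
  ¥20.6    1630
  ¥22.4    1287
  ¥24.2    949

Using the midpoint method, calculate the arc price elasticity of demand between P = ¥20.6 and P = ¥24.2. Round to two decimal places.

-3.29

At P = 20.6, Q = 1630; at P = 24.2, Q = 949.
ΔQ = -681, ΔP = 3.6. Midpoints: P̄ = 22.40, Q̄ = 1289.5.
ε = (ΔQ/ΔP)(P̄/Q̄) = (-681/3.6)(22.40/1289.5).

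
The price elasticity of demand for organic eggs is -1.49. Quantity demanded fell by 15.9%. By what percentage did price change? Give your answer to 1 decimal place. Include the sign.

%ΔP ≈ %ΔQ / ε = (-15.9%)/(-1.49) = 10.67%.

10.7%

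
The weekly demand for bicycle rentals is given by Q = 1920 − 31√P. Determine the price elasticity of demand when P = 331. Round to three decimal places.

At P = 331, Q = 1356.004.
dQ/dP = −31/(2√P) = -0.852.
ε = (dQ/dP)(P/Q) = (-0.852)(331/1356.004).

-0.208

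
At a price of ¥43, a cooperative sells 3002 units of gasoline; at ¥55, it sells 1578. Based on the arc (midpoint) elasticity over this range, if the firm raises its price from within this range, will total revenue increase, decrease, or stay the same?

decrease

Arc ε = (-1424/12)(49.00/2290.0) ≈ -2.539.
|ε| = 2.54 > 1, so demand is elastic. A price rise therefore reduces total revenue.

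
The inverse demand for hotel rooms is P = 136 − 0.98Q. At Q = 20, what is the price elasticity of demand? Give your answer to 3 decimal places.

-5.939

At Q = 20, P = 136 − 0.98(20) = 116.40.
dP/dQ = −0.98, so dQ/dP = 1/(−0.98) = -1.020.
ε = (dQ/dP)(P/Q) = (-1.020)(116.40/20).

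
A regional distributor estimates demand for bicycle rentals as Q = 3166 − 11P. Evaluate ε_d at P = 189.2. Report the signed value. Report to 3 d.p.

-1.919

At P = 189.2, Q = 1084.800.
dQ/dP = −11.
ε = (dQ/dP)(P/Q) = (-11)(189.2/1084.800).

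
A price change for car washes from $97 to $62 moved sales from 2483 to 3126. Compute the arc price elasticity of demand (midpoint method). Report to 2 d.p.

ΔQ = 3126 − 2483 = 643; ΔP = 62 − 97 = -35.
Midpoints: P̄ = 79.50, Q̄ = 2804.5.
ε = (ΔQ/ΔP)(P̄/Q̄) = (643/-35)(79.50/2804.5).

-0.52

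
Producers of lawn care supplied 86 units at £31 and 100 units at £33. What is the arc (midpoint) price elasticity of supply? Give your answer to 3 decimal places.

2.409

ΔQ = 100 − 86 = 14; ΔP = 33 − 31 = 2.
Midpoints: P̄ = 32.00, Q̄ = 93.0.
ε_s = (ΔQ/ΔP)(P̄/Q̄) = (14/2)(32.00/93.0).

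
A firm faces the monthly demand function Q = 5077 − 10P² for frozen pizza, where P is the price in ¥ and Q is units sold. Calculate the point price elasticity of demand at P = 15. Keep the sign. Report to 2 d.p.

-1.59

At P = 15, Q = 2827.
dQ/dP = −20P = -300.
ε = (dQ/dP)(P/Q) = (-300)(15/2827).
|ε| > 1, so demand is elastic at this price.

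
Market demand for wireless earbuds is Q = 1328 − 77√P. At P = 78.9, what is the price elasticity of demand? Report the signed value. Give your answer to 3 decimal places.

-0.531

At P = 78.9, Q = 644.042.
dQ/dP = −77/(2√P) = -4.334.
ε = (dQ/dP)(P/Q) = (-4.334)(78.9/644.042).
|ε| < 1, so demand is inelastic at this price.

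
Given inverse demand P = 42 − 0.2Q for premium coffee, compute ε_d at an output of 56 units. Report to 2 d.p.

At Q = 56, P = 42 − 0.2(56) = 30.80.
dP/dQ = −0.2, so dQ/dP = 1/(−0.2) = -5.000.
ε = (dQ/dP)(P/Q) = (-5.000)(30.80/56).

-2.75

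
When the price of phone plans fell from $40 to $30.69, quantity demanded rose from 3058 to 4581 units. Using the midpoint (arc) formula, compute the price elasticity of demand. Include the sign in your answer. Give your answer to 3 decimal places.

-1.514

ΔQ = 4581 − 3058 = 1523; ΔP = 30.69 − 40 = -9.31.
Midpoints: P̄ = 35.34, Q̄ = 3819.5.
ε = (ΔQ/ΔP)(P̄/Q̄) = (1523/-9.31)(35.34/3819.5).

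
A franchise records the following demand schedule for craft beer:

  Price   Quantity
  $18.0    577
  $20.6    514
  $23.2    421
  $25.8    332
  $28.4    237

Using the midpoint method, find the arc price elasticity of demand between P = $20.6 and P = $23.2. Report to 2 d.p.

-1.68

At P = 20.6, Q = 514; at P = 23.2, Q = 421.
ΔQ = -93, ΔP = 2.6. Midpoints: P̄ = 21.90, Q̄ = 467.5.
ε = (ΔQ/ΔP)(P̄/Q̄) = (-93/2.6)(21.90/467.5).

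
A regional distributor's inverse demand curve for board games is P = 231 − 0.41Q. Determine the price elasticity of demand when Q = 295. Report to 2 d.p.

At Q = 295, P = 231 − 0.41(295) = 110.05.
dP/dQ = −0.41, so dQ/dP = 1/(−0.41) = -2.439.
ε = (dQ/dP)(P/Q) = (-2.439)(110.05/295).

-0.91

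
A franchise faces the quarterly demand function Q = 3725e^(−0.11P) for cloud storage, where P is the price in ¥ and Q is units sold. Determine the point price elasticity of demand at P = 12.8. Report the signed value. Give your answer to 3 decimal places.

-1.408

At P = 12.8, Q = 911.254.
dQ/dP = −0.11·3725e^(−0.11P) = −0.11Q = -100.238.
ε = (dQ/dP)(P/Q) = (-100.238)(12.8/911.254).
|ε| > 1, so demand is elastic at this price.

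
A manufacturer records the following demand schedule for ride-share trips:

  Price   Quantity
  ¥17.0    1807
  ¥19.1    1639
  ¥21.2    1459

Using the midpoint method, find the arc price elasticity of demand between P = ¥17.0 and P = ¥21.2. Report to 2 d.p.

At P = 17.0, Q = 1807; at P = 21.2, Q = 1459.
ΔQ = -348, ΔP = 4.2. Midpoints: P̄ = 19.10, Q̄ = 1633.0.
ε = (ΔQ/ΔP)(P̄/Q̄) = (-348/4.2)(19.10/1633.0).

-0.97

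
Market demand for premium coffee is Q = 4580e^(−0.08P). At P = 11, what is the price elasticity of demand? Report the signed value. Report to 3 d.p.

At P = 11, Q = 1899.706.
dQ/dP = −0.08·4580e^(−0.08P) = −0.08Q = -151.976.
ε = (dQ/dP)(P/Q) = (-151.976)(11/1899.706).

-0.880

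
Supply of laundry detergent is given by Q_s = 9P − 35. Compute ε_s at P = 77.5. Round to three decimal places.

At P = 77.5, Q_s = 662.50.
dQ_s/dP = 9.
ε_s = (dQ_s/dP)(P/Q_s) = (9)(77.5/662.50).

1.053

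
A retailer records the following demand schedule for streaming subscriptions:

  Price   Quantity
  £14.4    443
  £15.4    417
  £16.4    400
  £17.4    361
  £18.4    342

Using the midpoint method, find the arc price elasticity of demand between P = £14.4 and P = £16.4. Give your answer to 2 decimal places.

-0.79

At P = 14.4, Q = 443; at P = 16.4, Q = 400.
ΔQ = -43, ΔP = 2.0. Midpoints: P̄ = 15.40, Q̄ = 421.5.
ε = (ΔQ/ΔP)(P̄/Q̄) = (-43/2.0)(15.40/421.5).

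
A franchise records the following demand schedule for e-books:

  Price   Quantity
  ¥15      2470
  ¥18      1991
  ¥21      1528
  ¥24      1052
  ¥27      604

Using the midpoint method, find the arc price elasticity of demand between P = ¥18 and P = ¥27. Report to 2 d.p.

-2.67

At P = 18, Q = 1991; at P = 27, Q = 604.
ΔQ = -1387, ΔP = 9. Midpoints: P̄ = 22.50, Q̄ = 1297.5.
ε = (ΔQ/ΔP)(P̄/Q̄) = (-1387/9)(22.50/1297.5).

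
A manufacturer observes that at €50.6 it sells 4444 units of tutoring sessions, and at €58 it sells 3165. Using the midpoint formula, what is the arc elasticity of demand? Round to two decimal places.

-2.47

ΔQ = 3165 − 4444 = -1279; ΔP = 58 − 50.6 = 7.4.
Midpoints: P̄ = 54.30, Q̄ = 3804.5.
ε = (ΔQ/ΔP)(P̄/Q̄) = (-1279/7.4)(54.30/3804.5).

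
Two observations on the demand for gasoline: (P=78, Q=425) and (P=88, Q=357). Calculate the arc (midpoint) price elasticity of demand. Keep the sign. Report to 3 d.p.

-1.443

ΔQ = 357 − 425 = -68; ΔP = 88 − 78 = 10.
Midpoints: P̄ = 83.00, Q̄ = 391.0.
ε = (ΔQ/ΔP)(P̄/Q̄) = (-68/10)(83.00/391.0).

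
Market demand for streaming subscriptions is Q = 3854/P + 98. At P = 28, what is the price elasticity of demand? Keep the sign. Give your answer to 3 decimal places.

-0.584

At P = 28, Q = 235.643.
dQ/dP = −3854/P² = -4.916.
ε = (dQ/dP)(P/Q) = (-4.916)(28/235.643).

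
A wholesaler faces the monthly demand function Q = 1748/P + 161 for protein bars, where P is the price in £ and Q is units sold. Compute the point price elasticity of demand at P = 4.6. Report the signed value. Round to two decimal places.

-0.70

At P = 4.6, Q = 541.
dQ/dP = −1748/P² = -82.609.
ε = (dQ/dP)(P/Q) = (-82.609)(4.6/541).
|ε| < 1, so demand is inelastic at this price.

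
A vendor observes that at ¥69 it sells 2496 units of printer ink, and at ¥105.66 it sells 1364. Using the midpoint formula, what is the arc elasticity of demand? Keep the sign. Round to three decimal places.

ΔQ = 1364 − 2496 = -1132; ΔP = 105.66 − 69 = 36.66.
Midpoints: P̄ = 87.33, Q̄ = 1930.0.
ε = (ΔQ/ΔP)(P̄/Q̄) = (-1132/36.66)(87.33/1930.0).

-1.397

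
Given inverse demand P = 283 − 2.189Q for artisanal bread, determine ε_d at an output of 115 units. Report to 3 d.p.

-0.124

At Q = 115, P = 283 − 2.189(115) = 31.26.
dP/dQ = −2.189, so dQ/dP = 1/(−2.189) = -0.457.
ε = (dQ/dP)(P/Q) = (-0.457)(31.26/115).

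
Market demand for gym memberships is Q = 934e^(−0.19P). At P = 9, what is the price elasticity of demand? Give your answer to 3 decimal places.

At P = 9, Q = 168.929.
dQ/dP = −0.19·934e^(−0.19P) = −0.19Q = -32.096.
ε = (dQ/dP)(P/Q) = (-32.096)(9/168.929).

-1.710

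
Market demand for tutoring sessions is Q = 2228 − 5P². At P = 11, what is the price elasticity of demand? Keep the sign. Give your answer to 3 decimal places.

At P = 11, Q = 1623.
dQ/dP = −10P = -110.
ε = (dQ/dP)(P/Q) = (-110)(11/1623).
|ε| < 1, so demand is inelastic at this price.

-0.746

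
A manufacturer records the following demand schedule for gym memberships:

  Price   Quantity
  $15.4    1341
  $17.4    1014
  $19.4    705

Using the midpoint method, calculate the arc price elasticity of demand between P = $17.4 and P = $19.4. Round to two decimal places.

-3.31

At P = 17.4, Q = 1014; at P = 19.4, Q = 705.
ΔQ = -309, ΔP = 2.0. Midpoints: P̄ = 18.40, Q̄ = 859.5.
ε = (ΔQ/ΔP)(P̄/Q̄) = (-309/2.0)(18.40/859.5).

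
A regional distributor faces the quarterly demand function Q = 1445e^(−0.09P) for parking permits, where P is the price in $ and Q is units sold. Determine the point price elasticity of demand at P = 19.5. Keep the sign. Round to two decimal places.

At P = 19.5, Q = 249.851.
dQ/dP = −0.09·1445e^(−0.09P) = −0.09Q = -22.487.
ε = (dQ/dP)(P/Q) = (-22.487)(19.5/249.851).

-1.76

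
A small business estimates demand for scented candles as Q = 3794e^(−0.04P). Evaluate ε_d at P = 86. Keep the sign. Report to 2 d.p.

-3.44

At P = 86, Q = 121.653.
dQ/dP = −0.04·3794e^(−0.04P) = −0.04Q = -4.866.
ε = (dQ/dP)(P/Q) = (-4.866)(86/121.653).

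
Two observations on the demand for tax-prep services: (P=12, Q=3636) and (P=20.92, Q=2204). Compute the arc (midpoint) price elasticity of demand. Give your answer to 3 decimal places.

-0.905

ΔQ = 2204 − 3636 = -1432; ΔP = 20.92 − 12 = 8.92.
Midpoints: P̄ = 16.46, Q̄ = 2920.0.
ε = (ΔQ/ΔP)(P̄/Q̄) = (-1432/8.92)(16.46/2920.0).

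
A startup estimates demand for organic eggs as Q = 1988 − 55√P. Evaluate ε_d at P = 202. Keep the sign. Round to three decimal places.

-0.324

At P = 202, Q = 1206.303.
dQ/dP = −55/(2√P) = -1.935.
ε = (dQ/dP)(P/Q) = (-1.935)(202/1206.303).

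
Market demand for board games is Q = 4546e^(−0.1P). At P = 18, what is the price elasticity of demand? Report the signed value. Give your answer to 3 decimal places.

-1.800

At P = 18, Q = 751.449.
dQ/dP = −0.1·4546e^(−0.1P) = −0.1Q = -75.145.
ε = (dQ/dP)(P/Q) = (-75.145)(18/751.449).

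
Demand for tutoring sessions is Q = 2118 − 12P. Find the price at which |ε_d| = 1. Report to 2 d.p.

For linear demand Q = a − bP, ε = −bP/(a − bP). |ε| = 1 when bP = a − bP, i.e. P = a/(2b).
P = 2118/(2·12) = 2118/24 = 88.2500.

88.25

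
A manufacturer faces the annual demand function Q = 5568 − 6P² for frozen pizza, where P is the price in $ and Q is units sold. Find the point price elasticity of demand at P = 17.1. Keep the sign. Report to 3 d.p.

At P = 17.1, Q = 3813.540.
dQ/dP = −12P = -205.200.
ε = (dQ/dP)(P/Q) = (-205.200)(17.1/3813.540).
|ε| < 1, so demand is inelastic at this price.

-0.920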